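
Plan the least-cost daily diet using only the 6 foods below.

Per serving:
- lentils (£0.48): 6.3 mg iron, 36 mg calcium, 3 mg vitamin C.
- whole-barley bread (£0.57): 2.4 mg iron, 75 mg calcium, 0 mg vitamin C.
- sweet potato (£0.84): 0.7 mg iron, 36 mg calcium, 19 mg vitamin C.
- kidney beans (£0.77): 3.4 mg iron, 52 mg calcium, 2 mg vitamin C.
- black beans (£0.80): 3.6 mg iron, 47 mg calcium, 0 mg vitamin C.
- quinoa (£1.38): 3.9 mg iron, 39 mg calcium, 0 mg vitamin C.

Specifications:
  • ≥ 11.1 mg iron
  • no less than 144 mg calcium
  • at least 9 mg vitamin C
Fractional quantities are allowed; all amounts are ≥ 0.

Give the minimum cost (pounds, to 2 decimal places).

£1.51

Let x1 = servings of lentils, x2 = servings of whole-barley bread, x3 = servings of sweet potato, x4 = servings of kidney beans, x5 = servings of black beans, x6 = servings of quinoa.
Minimise 0.48x1 + 0.57x2 + 0.84x3 + 0.77x4 + 0.8x5 + 1.38x6 subject to:
  6.3x1 + 2.4x2 + 0.7x3 + 3.4x4 + 3.6x5 + 3.9x6 ≥ 11.1   (iron)
  36x1 + 75x2 + 36x3 + 52x4 + 47x5 + 39x6 ≥ 144   (calcium)
  3x1 + 19x3 + 2x4 ≥ 9   (vitamin C)
  x1, x2, x3, x4, x5, x6 ≥ 0.
At the optimum only lentils, whole-barley bread, sweet potato are positive (kidney beans, black beans, quinoa = 0). The iron, calcium, vitamin C requirements are met with equality.
That vertex is x1 = 1.285, x2 = 1.173, x3 = 0.2708.
Hence cost = 0.48·1.285 + 0.57·1.173 + 0.84·0.2708 = £1.5129.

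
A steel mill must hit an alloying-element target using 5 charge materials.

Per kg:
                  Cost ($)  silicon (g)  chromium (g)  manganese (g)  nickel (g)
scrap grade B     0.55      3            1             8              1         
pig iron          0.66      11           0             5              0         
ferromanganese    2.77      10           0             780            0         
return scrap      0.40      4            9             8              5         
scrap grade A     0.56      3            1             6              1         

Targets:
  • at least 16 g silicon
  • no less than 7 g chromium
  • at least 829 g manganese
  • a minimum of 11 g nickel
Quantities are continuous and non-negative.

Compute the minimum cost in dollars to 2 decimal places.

Let x1 = kg of scrap grade B, x2 = kg of pig iron, x3 = kg of ferromanganese, x4 = kg of return scrap, x5 = kg of scrap grade A.
min 0.55x1 + 0.66x2 + 2.77x3 + 0.4x4 + 0.56x5 with:
  3x1 + 11x2 + 10x3 + 4x4 + 3x5 ≥ 16   (silicon)
  1x1 + 9x4 + 1x5 ≥ 7   (chromium)
  8x1 + 5x2 + 780x3 + 8x4 + 6x5 ≥ 829   (manganese)
  1x1 + 5x4 + 1x5 ≥ 11   (nickel)
  x1, x2, x3, x4, x5 ≥ 0.
The optimal basis is {ferromanganese, return scrap}; scrap grade B, pig iron, scrap grade A drop out. The manganese and nickel requirements are met with equality.
That vertex is x3 = 1.04, x4 = 2.2.
Cost = 2.77·1.04 + 0.4·2.2 = 3.7608.

$3.76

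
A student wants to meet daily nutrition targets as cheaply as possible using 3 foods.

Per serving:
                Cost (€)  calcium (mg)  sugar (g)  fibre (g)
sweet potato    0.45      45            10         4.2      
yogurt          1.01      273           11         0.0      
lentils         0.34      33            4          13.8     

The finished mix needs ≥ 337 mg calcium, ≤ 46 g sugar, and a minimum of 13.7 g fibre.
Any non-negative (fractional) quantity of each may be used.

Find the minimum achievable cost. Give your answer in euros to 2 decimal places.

€1.46

Set it up as a linear program. Let x1 = servings of sweet potato, x2 = servings of yogurt, x3 = servings of lentils.
Minimise 0.45x1 + 1.01x2 + 0.34x3 s.t.:
  45x1 + 273x2 + 33x3 ≥ 337   (calcium)
  10x1 + 11x2 + 4x3 ≤ 46   (sugar)
  4.2x1 + 13.8x3 ≥ 13.7   (fibre)
  x1, x2, x3 ≥ 0.
The cheapest feasible vertex uses only yogurt, lentils; sweet potato is not used. Binding constraints: calcium and fibre.
Solving gives x2 = 1.114, x3 = 0.9928.
Objective = 1.01·1.114 + 0.34·0.9928 = 1.4627.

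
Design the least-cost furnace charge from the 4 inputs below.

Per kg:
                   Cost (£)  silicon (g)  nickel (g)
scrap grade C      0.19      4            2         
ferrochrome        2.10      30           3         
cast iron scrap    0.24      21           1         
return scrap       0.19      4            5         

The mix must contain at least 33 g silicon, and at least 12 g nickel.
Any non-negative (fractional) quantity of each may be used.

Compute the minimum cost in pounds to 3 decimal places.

Let x1 = kg of scrap grade C, x2 = kg of ferrochrome, x3 = kg of cast iron scrap, x4 = kg of return scrap.
Minimize 0.19x1 + 2.1x2 + 0.24x3 + 0.19x4 with:
  4x1 + 30x2 + 21x3 + 4x4 ≥ 33   (silicon)
  2x1 + 3x2 + 1x3 + 5x4 ≥ 12   (nickel)
  x1, x2, x3, x4 ≥ 0.
At the optimum only cast iron scrap, return scrap are positive (scrap grade C, ferrochrome = 0). There the silicon and nickel constraints are tight.
That vertex is x3 = 1.158, x4 = 2.168.
Cost = 0.24·1.158 + 0.19·2.168 = 0.68984.

£0.690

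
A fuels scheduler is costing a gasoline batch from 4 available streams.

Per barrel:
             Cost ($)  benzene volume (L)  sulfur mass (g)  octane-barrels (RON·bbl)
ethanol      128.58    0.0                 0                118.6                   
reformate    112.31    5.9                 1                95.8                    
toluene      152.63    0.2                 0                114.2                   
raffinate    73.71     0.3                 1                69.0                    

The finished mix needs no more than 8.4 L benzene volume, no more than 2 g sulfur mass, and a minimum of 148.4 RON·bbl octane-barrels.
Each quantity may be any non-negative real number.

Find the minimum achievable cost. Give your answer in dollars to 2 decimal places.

$158.70

This is a linear program. Let x1 = barrels of ethanol, x2 = barrels of reformate, x3 = barrels of toluene, x4 = barrels of raffinate.
Minimize 128.58x1 + 112.31x2 + 152.63x3 + 73.71x4 subject to:
  5.9x2 + 0.2x3 + 0.3x4 ≤ 8.4   (benzene volume)
  1x2 + 1x4 ≤ 2   (sulfur mass)
  118.6x1 + 95.8x2 + 114.2x3 + 69x4 ≥ 148.4   (octane-barrels)
  x1, x2, x3, x4 ≥ 0.
The minimum-cost mix takes nothing from reformate, toluene — only ethanol, raffinate. There the sulfur mass and octane-barrels constraints are tight.
Optimal quantities: ethanol = 0.08769 barrels, raffinate = 2 barrels.
Objective = 128.58·0.08769 + 73.71·2 = 158.6952.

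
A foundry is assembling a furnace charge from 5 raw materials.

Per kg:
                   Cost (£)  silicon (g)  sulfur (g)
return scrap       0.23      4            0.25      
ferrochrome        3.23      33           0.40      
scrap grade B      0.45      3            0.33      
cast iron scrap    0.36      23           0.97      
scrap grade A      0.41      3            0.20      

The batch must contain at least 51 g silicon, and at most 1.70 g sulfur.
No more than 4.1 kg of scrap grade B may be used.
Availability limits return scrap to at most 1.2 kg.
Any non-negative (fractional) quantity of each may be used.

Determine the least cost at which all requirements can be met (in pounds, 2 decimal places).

Set it up as a linear program. Let x1 = kg of return scrap, x2 = kg of ferrochrome, x3 = kg of scrap grade B, x4 = kg of cast iron scrap, x5 = kg of scrap grade A.
Minimize 0.23x1 + 3.23x2 + 0.45x3 + 0.36x4 + 0.41x5 s.t.:
  4x1 + 33x2 + 3x3 + 23x4 + 3x5 ≥ 51   (silicon)
  0.25x1 + 0.4x2 + 0.33x3 + 0.97x4 + 0.2x5 ≤ 1.7   (sulfur)
  x3 ≤ 4.1
  x1 ≤ 1.2
  x1, x2, x3, x4, x5 ≥ 0.
The optimal basis is {ferrochrome, cast iron scrap}; return scrap, scrap grade B, scrap grade A drop out. Binding constraints: silicon and sulfur.
Optimal quantities: ferrochrome = 0.4546 kg, cast iron scrap = 1.565 kg.
Hence cost = 3.23·0.4546 + 0.36·1.565 = £2.0318.

£2.03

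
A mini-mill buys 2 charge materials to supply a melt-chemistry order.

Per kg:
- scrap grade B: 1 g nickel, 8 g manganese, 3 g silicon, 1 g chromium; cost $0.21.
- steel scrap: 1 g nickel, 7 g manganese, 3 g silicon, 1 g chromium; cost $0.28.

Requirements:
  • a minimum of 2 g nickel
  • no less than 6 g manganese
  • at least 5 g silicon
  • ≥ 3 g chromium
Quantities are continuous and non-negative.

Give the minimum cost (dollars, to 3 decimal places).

Let x1 = kg of scrap grade B, x2 = kg of steel scrap.
Minimise 0.21x1 + 0.28x2 s.t.:
  1x1 + 1x2 ≥ 2   (nickel)
  8x1 + 7x2 ≥ 6   (manganese)
  3x1 + 3x2 ≥ 5   (silicon)
  1x1 + 1x2 ≥ 3   (chromium)
  x1, x2 ≥ 0.
The minimum-cost mix takes nothing from steel scrap — only scrap grade B. Binding constraint: chromium.
So scrap grade B = 3 kg.
Hence cost = 0.21·3 = $0.63000.

$0.630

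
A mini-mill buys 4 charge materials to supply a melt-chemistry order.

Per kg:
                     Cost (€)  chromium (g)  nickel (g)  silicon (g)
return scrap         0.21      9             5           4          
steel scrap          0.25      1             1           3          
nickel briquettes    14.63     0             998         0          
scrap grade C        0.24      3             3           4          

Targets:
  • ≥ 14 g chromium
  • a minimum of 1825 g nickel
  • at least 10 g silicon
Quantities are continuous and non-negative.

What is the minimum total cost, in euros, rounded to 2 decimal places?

This is a linear program. Let x1 = kg of return scrap, x2 = kg of steel scrap, x3 = kg of nickel briquettes, x4 = kg of scrap grade C.
min 0.21x1 + 0.25x2 + 14.63x3 + 0.24x4 with:
  9x1 + 1x2 + 3x4 ≥ 14   (chromium)
  5x1 + 1x2 + 998x3 + 3x4 ≥ 1825   (nickel)
  4x1 + 3x2 + 4x4 ≥ 10   (silicon)
  x1, x2, x3, x4 ≥ 0.
At the optimum only return scrap, nickel briquettes are positive (steel scrap, scrap grade C = 0). The nickel and silicon requirements are met with equality.
That vertex is x1 = 2.5, x3 = 1.816132.
Cost = 0.21·2.5 + 14.63·1.816132 = 27.09501.

€27.10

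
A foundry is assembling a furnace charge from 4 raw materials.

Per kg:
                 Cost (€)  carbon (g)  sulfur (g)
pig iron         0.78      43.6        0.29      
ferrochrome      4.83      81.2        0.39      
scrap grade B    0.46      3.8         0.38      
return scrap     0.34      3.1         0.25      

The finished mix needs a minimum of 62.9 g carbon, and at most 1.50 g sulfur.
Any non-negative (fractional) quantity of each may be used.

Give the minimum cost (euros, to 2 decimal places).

Let x1 = kg of pig iron, x2 = kg of ferrochrome, x3 = kg of scrap grade B, x4 = kg of return scrap.
min 0.78x1 + 4.83x2 + 0.46x3 + 0.34x4 with:
  43.6x1 + 81.2x2 + 3.8x3 + 3.1x4 ≥ 62.9   (carbon)
  0.29x1 + 0.39x2 + 0.38x3 + 0.25x4 ≤ 1.5   (sulfur)
  x1, x2, x3, x4 ≥ 0.
The optimal basis is {pig iron}; ferrochrome, scrap grade B, return scrap drop out. The carbon requirement is met with equality.
Solving gives x1 = 1.443.
Total cost: 0.78·1.443 = 1.1255.

€1.13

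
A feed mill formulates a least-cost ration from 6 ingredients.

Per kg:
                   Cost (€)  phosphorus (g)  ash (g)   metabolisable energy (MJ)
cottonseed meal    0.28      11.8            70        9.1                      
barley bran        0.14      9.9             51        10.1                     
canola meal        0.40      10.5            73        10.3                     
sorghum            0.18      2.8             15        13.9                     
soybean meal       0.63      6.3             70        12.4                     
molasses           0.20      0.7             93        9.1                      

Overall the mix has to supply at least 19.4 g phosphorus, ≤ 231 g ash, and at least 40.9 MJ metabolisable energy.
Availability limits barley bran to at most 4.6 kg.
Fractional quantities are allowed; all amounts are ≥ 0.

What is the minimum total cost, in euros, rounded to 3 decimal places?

€0.543

Treat it as an LP. Let x1 = kg of cottonseed meal, x2 = kg of barley bran, x3 = kg of canola meal, x4 = kg of sorghum, x5 = kg of soybean meal, x6 = kg of molasses.
Minimise 0.28x1 + 0.14x2 + 0.4x3 + 0.18x4 + 0.63x5 + 0.2x6 s.t.:
  11.8x1 + 9.9x2 + 10.5x3 + 2.8x4 + 6.3x5 + 0.7x6 ≥ 19.4   (phosphorus)
  70x1 + 51x2 + 73x3 + 15x4 + 70x5 + 93x6 ≤ 231   (ash)
  9.1x1 + 10.1x2 + 10.3x3 + 13.9x4 + 12.4x5 + 9.1x6 ≥ 40.9   (metabolisable energy)
  x2 ≤ 4.6
  x1, x2, x3, x4, x5, x6 ≥ 0.
The cheapest feasible vertex uses only barley bran, sorghum; cottonseed meal, canola meal, soybean meal, molasses are not used. Binding constraints: phosphorus and metabolisable energy.
Optimal quantities: barley bran = 1.419 kg, sorghum = 1.911 kg.
Hence cost = 0.14·1.419 + 0.18·1.911 = €0.54264.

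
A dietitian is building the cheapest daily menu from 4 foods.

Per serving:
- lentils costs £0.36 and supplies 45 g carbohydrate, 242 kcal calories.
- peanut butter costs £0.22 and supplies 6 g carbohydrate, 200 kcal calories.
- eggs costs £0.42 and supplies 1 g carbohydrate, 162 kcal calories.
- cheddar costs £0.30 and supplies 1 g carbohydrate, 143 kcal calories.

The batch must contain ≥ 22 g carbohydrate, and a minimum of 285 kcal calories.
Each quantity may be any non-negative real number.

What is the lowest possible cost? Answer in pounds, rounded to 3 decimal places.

Set it up as a linear program. Let x1 = servings of lentils, x2 = servings of peanut butter, x3 = servings of eggs, x4 = servings of cheddar.
min 0.36x1 + 0.22x2 + 0.42x3 + 0.3x4 with:
  45x1 + 6x2 + 1x3 + 1x4 ≥ 22   (carbohydrate)
  242x1 + 200x2 + 162x3 + 143x4 ≥ 285   (calories)
  x1, x2, x3, x4 ≥ 0.
At the optimum only lentils, peanut butter are positive (eggs, cheddar = 0). Binding constraints: carbohydrate and calories.
Solving gives x1 = 0.3564, x2 = 0.9938.
Hence cost = 0.36·0.3564 + 0.22·0.9938 = £0.34694.

£0.347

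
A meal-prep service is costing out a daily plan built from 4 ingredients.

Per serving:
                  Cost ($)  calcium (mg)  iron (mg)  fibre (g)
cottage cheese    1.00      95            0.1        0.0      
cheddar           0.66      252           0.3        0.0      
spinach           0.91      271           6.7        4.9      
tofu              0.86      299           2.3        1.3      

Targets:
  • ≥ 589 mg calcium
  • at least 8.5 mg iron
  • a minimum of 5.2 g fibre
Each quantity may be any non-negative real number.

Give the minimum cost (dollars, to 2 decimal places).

Let x1 = servings of cottage cheese, x2 = servings of cheddar, x3 = servings of spinach, x4 = servings of tofu.
Minimise 1x1 + 0.66x2 + 0.91x3 + 0.86x4 with:
  95x1 + 252x2 + 271x3 + 299x4 ≥ 589   (calcium)
  0.1x1 + 0.3x2 + 6.7x3 + 2.3x4 ≥ 8.5   (iron)
  4.9x3 + 1.3x4 ≥ 5.2   (fibre)
  x1, x2, x3, x4 ≥ 0.
The optimal basis is {cheddar, spinach}; cottage cheese, tofu drop out. The calcium and iron requirements are met with equality.
That vertex is x2 = 1.022, x3 = 1.223.
Total cost: 0.66·1.022 + 0.91·1.223 = 1.7875.

$1.79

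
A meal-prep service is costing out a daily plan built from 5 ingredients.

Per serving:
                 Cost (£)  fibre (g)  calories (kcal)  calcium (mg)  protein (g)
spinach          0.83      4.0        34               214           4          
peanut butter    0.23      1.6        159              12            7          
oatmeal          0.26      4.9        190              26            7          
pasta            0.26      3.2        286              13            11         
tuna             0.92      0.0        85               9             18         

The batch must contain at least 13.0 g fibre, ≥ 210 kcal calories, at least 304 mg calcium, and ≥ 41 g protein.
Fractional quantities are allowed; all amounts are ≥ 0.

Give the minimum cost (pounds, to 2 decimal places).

Let x1 = servings of spinach, x2 = servings of peanut butter, x3 = servings of oatmeal, x4 = servings of pasta, x5 = servings of tuna.
Minimise 0.83x1 + 0.23x2 + 0.26x3 + 0.26x4 + 0.92x5 subject to:
  4x1 + 1.6x2 + 4.9x3 + 3.2x4 ≥ 13   (fibre)
  34x1 + 159x2 + 190x3 + 286x4 + 85x5 ≥ 210   (calories)
  214x1 + 12x2 + 26x3 + 13x4 + 9x5 ≥ 304   (calcium)
  4x1 + 7x2 + 7x3 + 11x4 + 18x5 ≥ 41   (protein)
  x1, x2, x3, x4, x5 ≥ 0.
The cheapest feasible vertex uses only spinach, pasta; peanut butter, oatmeal, tuna are not used. The calcium and protein requirements are met with equality.
Optimal quantities: spinach = 1.221 servings, pasta = 3.283 servings.
Objective = 0.83·1.221 + 0.26·3.283 = 1.8670.

£1.87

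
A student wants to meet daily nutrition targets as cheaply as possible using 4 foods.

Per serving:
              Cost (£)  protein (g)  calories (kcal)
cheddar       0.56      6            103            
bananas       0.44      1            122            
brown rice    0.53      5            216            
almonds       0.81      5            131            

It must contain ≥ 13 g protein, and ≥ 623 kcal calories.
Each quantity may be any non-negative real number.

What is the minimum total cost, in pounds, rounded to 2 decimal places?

Let x1 = servings of cheddar, x2 = servings of bananas, x3 = servings of brown rice, x4 = servings of almonds.
Minimize 0.56x1 + 0.44x2 + 0.53x3 + 0.81x4 s.t.:
  6x1 + 1x2 + 5x3 + 5x4 ≥ 13   (protein)
  103x1 + 122x2 + 216x3 + 131x4 ≥ 623   (calories)
  x1, x2, x3, x4 ≥ 0.
The optimal basis is {brown rice}; cheddar, bananas, almonds drop out. Binding constraint: calories.
So brown rice = 2.884 servings.
Hence cost = 0.53·2.884 = £1.5285.

£1.53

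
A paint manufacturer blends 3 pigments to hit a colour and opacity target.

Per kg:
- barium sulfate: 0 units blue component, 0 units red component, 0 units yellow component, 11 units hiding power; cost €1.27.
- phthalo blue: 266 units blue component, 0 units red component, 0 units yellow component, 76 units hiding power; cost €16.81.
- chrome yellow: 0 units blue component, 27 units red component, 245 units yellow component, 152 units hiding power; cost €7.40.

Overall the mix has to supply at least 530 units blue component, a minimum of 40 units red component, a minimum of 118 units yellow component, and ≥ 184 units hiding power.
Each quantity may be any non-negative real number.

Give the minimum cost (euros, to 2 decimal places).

Let x1 = kg of barium sulfate, x2 = kg of phthalo blue, x3 = kg of chrome yellow.
min 1.27x1 + 16.81x2 + 7.4x3 subject to:
  266x2 ≥ 530   (blue component)
  27x3 ≥ 40   (red component)
  245x3 ≥ 118   (yellow component)
  11x1 + 76x2 + 152x3 ≥ 184   (hiding power)
  x1, x2, x3 ≥ 0.
The optimal basis is {phthalo blue, chrome yellow}; barium sulfate drops out. The blue component and red component requirements are met with equality.
That vertex is x2 = 1.9925, x3 = 1.4815.
Hence cost = 16.81·1.9925 + 7.4·1.4815 = €44.4570.

€44.46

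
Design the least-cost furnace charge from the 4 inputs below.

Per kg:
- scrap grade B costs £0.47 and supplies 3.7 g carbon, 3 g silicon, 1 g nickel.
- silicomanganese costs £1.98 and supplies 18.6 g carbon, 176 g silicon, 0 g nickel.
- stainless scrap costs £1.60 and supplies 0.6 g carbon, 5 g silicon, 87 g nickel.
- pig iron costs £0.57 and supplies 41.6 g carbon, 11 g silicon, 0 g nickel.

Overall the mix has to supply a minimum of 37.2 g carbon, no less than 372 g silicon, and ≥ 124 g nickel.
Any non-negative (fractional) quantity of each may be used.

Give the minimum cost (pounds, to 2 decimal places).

This is a linear program. Let x1 = kg of scrap grade B, x2 = kg of silicomanganese, x3 = kg of stainless scrap, x4 = kg of pig iron.
Minimize 0.47x1 + 1.98x2 + 1.6x3 + 0.57x4 s.t.:
  3.7x1 + 18.6x2 + 0.6x3 + 41.6x4 ≥ 37.2   (carbon)
  3x1 + 176x2 + 5x3 + 11x4 ≥ 372   (silicon)
  1x1 + 87x3 ≥ 124   (nickel)
  x1, x2, x3, x4 ≥ 0.
The cheapest feasible vertex uses only silicomanganese, stainless scrap; scrap grade B, pig iron are not used. Binding constraints: silicon and nickel.
That vertex is x2 = 2.0731, x3 = 1.4253.
Total cost: 1.98·2.0731 + 1.6·1.4253 = 6.3852.

£6.39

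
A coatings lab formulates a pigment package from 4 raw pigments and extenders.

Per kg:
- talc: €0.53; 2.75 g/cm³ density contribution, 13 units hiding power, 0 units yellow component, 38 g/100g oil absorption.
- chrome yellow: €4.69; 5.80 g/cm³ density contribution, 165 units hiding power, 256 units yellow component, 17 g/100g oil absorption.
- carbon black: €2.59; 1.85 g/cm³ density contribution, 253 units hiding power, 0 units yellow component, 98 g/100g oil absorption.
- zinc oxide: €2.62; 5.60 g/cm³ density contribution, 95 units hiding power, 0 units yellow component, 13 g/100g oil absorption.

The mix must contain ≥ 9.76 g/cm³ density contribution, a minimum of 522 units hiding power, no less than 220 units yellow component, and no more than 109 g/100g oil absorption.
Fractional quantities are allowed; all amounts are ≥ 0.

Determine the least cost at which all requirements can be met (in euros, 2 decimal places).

Let x1 = kg of talc, x2 = kg of chrome yellow, x3 = kg of carbon black, x4 = kg of zinc oxide.
Minimize 0.53x1 + 4.69x2 + 2.59x3 + 2.62x4 with:
  2.75x1 + 5.8x2 + 1.85x3 + 5.6x4 ≥ 9.76   (density contribution)
  13x1 + 165x2 + 253x3 + 95x4 ≥ 522   (hiding power)
  256x2 ≥ 220   (yellow component)
  38x1 + 17x2 + 98x3 + 13x4 ≤ 109   (oil absorption)
  x1, x2, x3, x4 ≥ 0.
The minimum-cost mix takes nothing from talc, zinc oxide — only chrome yellow, carbon black. There the hiding power and oil absorption constraints are tight.
That vertex is x2 = 1.987, x3 = 0.7676.
Objective = 4.69·1.987 + 2.59·0.7676 = 11.3071.

€11.31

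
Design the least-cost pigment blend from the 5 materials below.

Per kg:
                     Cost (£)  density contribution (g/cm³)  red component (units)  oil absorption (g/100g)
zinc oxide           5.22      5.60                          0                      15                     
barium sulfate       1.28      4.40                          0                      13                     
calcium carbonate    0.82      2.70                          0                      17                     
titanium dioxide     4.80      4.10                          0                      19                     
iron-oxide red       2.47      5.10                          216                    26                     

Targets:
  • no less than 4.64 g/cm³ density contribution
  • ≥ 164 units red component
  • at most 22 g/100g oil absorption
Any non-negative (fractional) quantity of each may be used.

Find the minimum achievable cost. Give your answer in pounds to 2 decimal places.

Let x1 = kg of zinc oxide, x2 = kg of barium sulfate, x3 = kg of calcium carbonate, x4 = kg of titanium dioxide, x5 = kg of iron-oxide red.
min 5.22x1 + 1.28x2 + 0.82x3 + 4.8x4 + 2.47x5 s.t.:
  5.6x1 + 4.4x2 + 2.7x3 + 4.1x4 + 5.1x5 ≥ 4.64   (density contribution)
  216x5 ≥ 164   (red component)
  15x1 + 13x2 + 17x3 + 19x4 + 26x5 ≤ 22   (oil absorption)
  x1, x2, x3, x4, x5 ≥ 0.
The minimum-cost mix takes nothing from calcium carbonate, titanium dioxide — only zinc oxide, barium sulfate, iron-oxide red. There the density contribution, red component, oil absorption constraints are tight.
Optimal quantities: zinc oxide = 0.005937 kg, barium sulfate = 0.1669 kg, iron-oxide red = 0.7593 kg.
Total cost: 5.22·0.005937 + 1.28·0.1669 + 2.47·0.7593 = 2.1201.

£2.12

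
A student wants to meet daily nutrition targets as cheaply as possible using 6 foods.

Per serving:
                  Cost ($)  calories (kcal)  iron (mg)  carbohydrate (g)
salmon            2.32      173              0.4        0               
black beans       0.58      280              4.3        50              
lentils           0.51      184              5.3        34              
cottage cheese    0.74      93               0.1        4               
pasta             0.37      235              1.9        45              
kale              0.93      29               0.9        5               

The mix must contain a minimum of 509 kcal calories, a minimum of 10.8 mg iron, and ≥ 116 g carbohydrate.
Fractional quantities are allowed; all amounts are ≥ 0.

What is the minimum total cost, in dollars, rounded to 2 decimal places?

$1.31

Let x1 = servings of salmon, x2 = servings of black beans, x3 = servings of lentils, x4 = servings of cottage cheese, x5 = servings of pasta, x6 = servings of kale.
min 2.32x1 + 0.58x2 + 0.51x3 + 0.74x4 + 0.37x5 + 0.93x6 subject to:
  173x1 + 280x2 + 184x3 + 93x4 + 235x5 + 29x6 ≥ 509   (calories)
  0.4x1 + 4.3x2 + 5.3x3 + 0.1x4 + 1.9x5 + 0.9x6 ≥ 10.8   (iron)
  50x2 + 34x3 + 4x4 + 45x5 + 5x6 ≥ 116   (carbohydrate)
  x1, x2, x3, x4, x5, x6 ≥ 0.
The cheapest feasible vertex uses only lentils, pasta; salmon, black beans, cottage cheese, kale are not used. There the iron and carbohydrate constraints are tight.
Optimal quantities: lentils = 1.527 servings, pasta = 1.424 servings.
Cost = 0.51·1.527 + 0.37·1.424 = 1.3057.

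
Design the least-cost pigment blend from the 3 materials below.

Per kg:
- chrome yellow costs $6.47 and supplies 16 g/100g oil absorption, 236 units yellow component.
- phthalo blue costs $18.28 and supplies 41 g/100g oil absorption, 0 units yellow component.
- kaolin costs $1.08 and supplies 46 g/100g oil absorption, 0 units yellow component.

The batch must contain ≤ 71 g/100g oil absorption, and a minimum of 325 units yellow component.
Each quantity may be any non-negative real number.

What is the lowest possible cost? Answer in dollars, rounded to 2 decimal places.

$8.91

This is a linear program. Let x1 = kg of chrome yellow, x2 = kg of phthalo blue, x3 = kg of kaolin.
Minimise 6.47x1 + 18.28x2 + 1.08x3 subject to:
  16x1 + 41x2 + 46x3 ≤ 71   (oil absorption)
  236x1 ≥ 325   (yellow component)
  x1, x2, x3 ≥ 0.
The optimal basis is {chrome yellow}; phthalo blue, kaolin drop out. Binding constraint: yellow component.
Solving gives x1 = 1.377.
Hence cost = 6.47·1.377 = $8.9092.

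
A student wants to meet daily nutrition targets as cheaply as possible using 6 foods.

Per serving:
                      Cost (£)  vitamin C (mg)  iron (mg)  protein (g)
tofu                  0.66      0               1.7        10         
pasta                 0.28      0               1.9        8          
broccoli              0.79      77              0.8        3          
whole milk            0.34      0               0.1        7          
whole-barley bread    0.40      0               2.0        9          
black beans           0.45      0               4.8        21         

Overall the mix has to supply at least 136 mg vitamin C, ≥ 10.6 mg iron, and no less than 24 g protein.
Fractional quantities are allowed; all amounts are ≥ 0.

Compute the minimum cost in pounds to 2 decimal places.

Set it up as a linear program. Let x1 = servings of tofu, x2 = servings of pasta, x3 = servings of broccoli, x4 = servings of whole milk, x5 = servings of whole-barley bread, x6 = servings of black beans.
min 0.66x1 + 0.28x2 + 0.79x3 + 0.34x4 + 0.4x5 + 0.45x6 with:
  77x3 ≥ 136   (vitamin C)
  1.7x1 + 1.9x2 + 0.8x3 + 0.1x4 + 2x5 + 4.8x6 ≥ 10.6   (iron)
  10x1 + 8x2 + 3x3 + 7x4 + 9x5 + 21x6 ≥ 24   (protein)
  x1, x2, x3, x4, x5, x6 ≥ 0.
The optimal basis is {broccoli, black beans}; tofu, pasta, whole milk, whole-barley bread drop out. The vitamin C and iron requirements are met with equality.
That vertex is x3 = 1.766, x6 = 1.914.
Objective = 0.79·1.766 + 0.45·1.914 = 2.2564.

£2.26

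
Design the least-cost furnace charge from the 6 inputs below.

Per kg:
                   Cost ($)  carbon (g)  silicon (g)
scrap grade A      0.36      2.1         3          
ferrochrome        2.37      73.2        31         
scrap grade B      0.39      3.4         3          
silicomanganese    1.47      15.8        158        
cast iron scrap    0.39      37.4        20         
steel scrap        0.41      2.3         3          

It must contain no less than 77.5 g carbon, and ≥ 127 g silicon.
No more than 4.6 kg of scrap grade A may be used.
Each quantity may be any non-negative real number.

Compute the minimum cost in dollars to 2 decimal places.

Set it up as a linear program. Let x1 = kg of scrap grade A, x2 = kg of ferrochrome, x3 = kg of scrap grade B, x4 = kg of silicomanganese, x5 = kg of cast iron scrap, x6 = kg of steel scrap.
min 0.36x1 + 2.37x2 + 0.39x3 + 1.47x4 + 0.39x5 + 0.41x6 s.t.:
  2.1x1 + 73.2x2 + 3.4x3 + 15.8x4 + 37.4x5 + 2.3x6 ≥ 77.5   (carbon)
  3x1 + 31x2 + 3x3 + 158x4 + 20x5 + 3x6 ≥ 127   (silicon)
  x1 ≤ 4.6
  x1, x2, x3, x4, x5, x6 ≥ 0.
The optimal basis is {silicomanganese, cast iron scrap}; scrap grade A, ferrochrome, scrap grade B, steel scrap drop out. Binding constraints: carbon and silicon.
Solving gives x4 = 0.57209, x5 = 1.8305.
Objective = 1.47·0.57209 + 0.39·1.8305 = 1.5549.

$1.55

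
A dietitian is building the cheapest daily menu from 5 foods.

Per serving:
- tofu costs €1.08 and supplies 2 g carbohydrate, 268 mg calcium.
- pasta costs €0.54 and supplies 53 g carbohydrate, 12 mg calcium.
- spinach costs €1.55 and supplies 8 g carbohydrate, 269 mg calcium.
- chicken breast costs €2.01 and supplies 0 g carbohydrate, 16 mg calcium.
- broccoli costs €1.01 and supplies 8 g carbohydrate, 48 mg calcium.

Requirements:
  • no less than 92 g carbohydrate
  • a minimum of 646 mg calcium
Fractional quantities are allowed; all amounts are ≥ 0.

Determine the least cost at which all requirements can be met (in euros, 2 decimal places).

€3.41

Treat it as an LP. Let x1 = servings of tofu, x2 = servings of pasta, x3 = servings of spinach, x4 = servings of chicken breast, x5 = servings of broccoli.
Minimise 1.08x1 + 0.54x2 + 1.55x3 + 2.01x4 + 1.01x5 s.t.:
  2x1 + 53x2 + 8x3 + 8x5 ≥ 92   (carbohydrate)
  268x1 + 12x2 + 269x3 + 16x4 + 48x5 ≥ 646   (calcium)
  x1, x2, x3, x4, x5 ≥ 0.
The cheapest feasible vertex uses only tofu, pasta; spinach, chicken breast, broccoli are not used. There the carbohydrate and calcium constraints are tight.
Solving gives x1 = 2.337, x2 = 1.648.
Objective = 1.08·2.337 + 0.54·1.648 = 3.4139.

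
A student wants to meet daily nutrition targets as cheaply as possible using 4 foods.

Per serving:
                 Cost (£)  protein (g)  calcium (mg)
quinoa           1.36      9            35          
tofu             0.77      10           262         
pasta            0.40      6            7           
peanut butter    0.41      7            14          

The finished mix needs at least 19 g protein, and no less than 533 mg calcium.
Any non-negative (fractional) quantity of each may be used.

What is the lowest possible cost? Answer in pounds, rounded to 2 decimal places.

£1.57

This is a linear program. Let x1 = servings of quinoa, x2 = servings of tofu, x3 = servings of pasta, x4 = servings of peanut butter.
Minimize 1.36x1 + 0.77x2 + 0.4x3 + 0.41x4 s.t.:
  9x1 + 10x2 + 6x3 + 7x4 ≥ 19   (protein)
  35x1 + 262x2 + 7x3 + 14x4 ≥ 533   (calcium)
  x1, x2, x3, x4 ≥ 0.
The minimum-cost mix takes nothing from quinoa, pasta, peanut butter — only tofu. The calcium requirement is met with equality.
That vertex is x2 = 2.034.
Objective = 0.77·2.034 = 1.5662.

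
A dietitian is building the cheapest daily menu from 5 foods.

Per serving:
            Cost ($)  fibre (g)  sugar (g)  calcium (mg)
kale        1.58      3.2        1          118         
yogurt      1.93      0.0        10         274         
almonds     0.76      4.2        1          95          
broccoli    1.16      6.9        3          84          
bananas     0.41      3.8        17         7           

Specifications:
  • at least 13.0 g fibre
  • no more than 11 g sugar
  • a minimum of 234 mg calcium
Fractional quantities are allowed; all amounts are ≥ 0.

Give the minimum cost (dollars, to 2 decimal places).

$2.19

Set it up as a linear program. Let x1 = servings of kale, x2 = servings of yogurt, x3 = servings of almonds, x4 = servings of broccoli, x5 = servings of bananas.
Minimize 1.58x1 + 1.93x2 + 0.76x3 + 1.16x4 + 0.41x5 with:
  3.2x1 + 4.2x3 + 6.9x4 + 3.8x5 ≥ 13   (fibre)
  1x1 + 10x2 + 1x3 + 3x4 + 17x5 ≤ 11   (sugar)
  118x1 + 274x2 + 95x3 + 84x4 + 7x5 ≥ 234   (calcium)
  x1, x2, x3, x4, x5 ≥ 0.
At the optimum only almonds, broccoli, bananas are positive (kale, yogurt = 0). There the fibre, sugar, calcium constraints are tight.
Optimal quantities: almonds = 2.141 servings, broccoli = 0.3252 servings, bananas = 0.4637 servings.
Total cost: 0.76·2.141 + 1.16·0.3252 + 0.41·0.4637 = 2.1945.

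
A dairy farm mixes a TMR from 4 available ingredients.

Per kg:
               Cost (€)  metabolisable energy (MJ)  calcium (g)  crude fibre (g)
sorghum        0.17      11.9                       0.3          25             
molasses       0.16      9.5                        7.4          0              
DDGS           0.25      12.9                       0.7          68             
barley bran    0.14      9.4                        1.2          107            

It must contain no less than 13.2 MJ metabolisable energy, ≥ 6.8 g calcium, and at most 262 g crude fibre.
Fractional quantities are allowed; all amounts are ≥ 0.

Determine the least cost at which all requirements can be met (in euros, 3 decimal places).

Let x1 = kg of sorghum, x2 = kg of molasses, x3 = kg of DDGS, x4 = kg of barley bran.
Minimize 0.17x1 + 0.16x2 + 0.25x3 + 0.14x4 with:
  11.9x1 + 9.5x2 + 12.9x3 + 9.4x4 ≥ 13.2   (metabolisable energy)
  0.3x1 + 7.4x2 + 0.7x3 + 1.2x4 ≥ 6.8   (calcium)
  25x1 + 68x3 + 107x4 ≤ 262   (crude fibre)
  x1, x2, x3, x4 ≥ 0.
At the optimum only sorghum, molasses are positive (DDGS, barley bran = 0). Binding constraints: metabolisable energy and calcium.
So sorghum = 0.3882 kg, molasses = 0.9032 kg.
Objective = 0.17·0.3882 + 0.16·0.9032 = 0.21051.

€0.211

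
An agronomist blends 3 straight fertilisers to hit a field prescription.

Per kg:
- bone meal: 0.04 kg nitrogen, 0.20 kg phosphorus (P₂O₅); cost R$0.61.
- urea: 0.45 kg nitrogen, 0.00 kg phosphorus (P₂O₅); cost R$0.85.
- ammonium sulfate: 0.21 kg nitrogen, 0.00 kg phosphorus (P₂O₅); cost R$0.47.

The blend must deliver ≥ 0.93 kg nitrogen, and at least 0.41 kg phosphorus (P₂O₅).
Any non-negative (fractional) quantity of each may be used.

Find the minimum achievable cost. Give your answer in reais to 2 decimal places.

Let x1 = kg of bone meal, x2 = kg of urea, x3 = kg of ammonium sulfate.
Minimise 0.61x1 + 0.85x2 + 0.47x3 subject to:
  0.04x1 + 0.45x2 + 0.21x3 ≥ 0.93   (nitrogen)
  0.2x1 ≥ 0.41   (phosphorus (P₂O₅))
  x1, x2, x3 ≥ 0.
The cheapest feasible vertex uses only bone meal, urea; ammonium sulfate is not used. Binding constraints: nitrogen and phosphorus (P₂O₅).
Solving gives x1 = 2.05, x2 = 1.884.
Cost = 0.61·2.05 + 0.85·1.884 = 2.8519.

R$2.85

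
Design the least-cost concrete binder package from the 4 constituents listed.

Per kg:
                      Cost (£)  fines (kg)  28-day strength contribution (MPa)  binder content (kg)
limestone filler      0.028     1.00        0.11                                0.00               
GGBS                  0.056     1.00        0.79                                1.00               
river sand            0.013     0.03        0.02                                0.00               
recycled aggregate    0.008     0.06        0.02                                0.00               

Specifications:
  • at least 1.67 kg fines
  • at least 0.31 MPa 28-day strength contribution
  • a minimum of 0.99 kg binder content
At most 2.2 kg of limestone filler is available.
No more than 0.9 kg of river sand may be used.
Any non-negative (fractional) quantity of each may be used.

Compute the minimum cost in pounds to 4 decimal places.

£0.0745

Set it up as a linear program. Let x1 = kg of limestone filler, x2 = kg of GGBS, x3 = kg of river sand, x4 = kg of recycled aggregate.
Minimise 0.028x1 + 0.056x2 + 0.013x3 + 0.008x4 s.t.:
  1x1 + 1x2 + 0.03x3 + 0.06x4 ≥ 1.67   (fines)
  0.11x1 + 0.79x2 + 0.02x3 + 0.02x4 ≥ 0.31   (28-day strength contribution)
  1x2 ≥ 0.99   (binder content)
  x1 ≤ 2.2
  x3 ≤ 0.9
  x1, x2, x3, x4 ≥ 0.
The minimum-cost mix takes nothing from river sand, recycled aggregate — only limestone filler, GGBS. The fines and binder content requirements are met with equality.
Optimal quantities: limestone filler = 0.68 kg, GGBS = 0.99 kg.
Total cost: 0.028·0.68 + 0.056·0.99 = 0.074480.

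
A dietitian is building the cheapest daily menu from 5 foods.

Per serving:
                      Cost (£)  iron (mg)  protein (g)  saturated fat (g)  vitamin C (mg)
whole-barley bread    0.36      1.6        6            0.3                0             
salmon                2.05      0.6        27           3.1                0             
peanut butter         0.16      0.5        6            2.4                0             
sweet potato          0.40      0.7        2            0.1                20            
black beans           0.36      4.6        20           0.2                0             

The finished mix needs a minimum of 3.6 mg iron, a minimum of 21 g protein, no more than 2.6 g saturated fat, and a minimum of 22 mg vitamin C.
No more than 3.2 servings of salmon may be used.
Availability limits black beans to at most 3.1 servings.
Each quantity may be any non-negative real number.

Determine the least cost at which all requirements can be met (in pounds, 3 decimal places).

Let x1 = servings of whole-barley bread, x2 = servings of salmon, x3 = servings of peanut butter, x4 = servings of sweet potato, x5 = servings of black beans.
Minimize 0.36x1 + 2.05x2 + 0.16x3 + 0.4x4 + 0.36x5 s.t.:
  1.6x1 + 0.6x2 + 0.5x3 + 0.7x4 + 4.6x5 ≥ 3.6   (iron)
  6x1 + 27x2 + 6x3 + 2x4 + 20x5 ≥ 21   (protein)
  0.3x1 + 3.1x2 + 2.4x3 + 0.1x4 + 0.2x5 ≤ 2.6   (saturated fat)
  20x4 ≥ 22   (vitamin C)
  x2 ≤ 3.2
  x5 ≤ 3.1
  x1, x2, x3, x4, x5 ≥ 0.
At the optimum only sweet potato, black beans are positive (whole-barley bread, salmon, peanut butter = 0). The protein and vitamin C requirements are met with equality.
That vertex is x4 = 1.1, x5 = 0.94.
Total cost: 0.4·1.1 + 0.36·0.94 = 0.77840.

£0.778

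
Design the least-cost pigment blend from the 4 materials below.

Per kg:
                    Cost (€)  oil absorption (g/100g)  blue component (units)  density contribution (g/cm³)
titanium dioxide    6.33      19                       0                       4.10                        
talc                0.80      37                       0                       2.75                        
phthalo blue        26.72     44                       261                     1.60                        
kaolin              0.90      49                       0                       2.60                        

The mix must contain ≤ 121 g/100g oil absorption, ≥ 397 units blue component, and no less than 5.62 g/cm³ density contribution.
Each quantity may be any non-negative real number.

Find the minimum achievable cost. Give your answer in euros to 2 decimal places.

€41.57

Let x1 = kg of titanium dioxide, x2 = kg of talc, x3 = kg of phthalo blue, x4 = kg of kaolin.
Minimise 6.33x1 + 0.8x2 + 26.72x3 + 0.9x4 s.t.:
  19x1 + 37x2 + 44x3 + 49x4 ≤ 121   (oil absorption)
  261x3 ≥ 397   (blue component)
  4.1x1 + 2.75x2 + 1.6x3 + 2.6x4 ≥ 5.62   (density contribution)
  x1, x2, x3, x4 ≥ 0.
The optimal basis is {talc, phthalo blue}; titanium dioxide, kaolin drop out. Binding constraints: blue component and density contribution.
That vertex is x2 = 1.159, x3 = 1.521.
Cost = 0.8·1.159 + 26.72·1.521 = 41.5683.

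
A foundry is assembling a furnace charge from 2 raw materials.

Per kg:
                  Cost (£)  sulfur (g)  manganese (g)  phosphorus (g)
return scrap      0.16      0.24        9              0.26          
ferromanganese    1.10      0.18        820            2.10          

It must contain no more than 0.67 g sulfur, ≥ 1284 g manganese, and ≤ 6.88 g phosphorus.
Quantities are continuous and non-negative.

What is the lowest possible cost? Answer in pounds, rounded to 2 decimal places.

Let x1 = kg of return scrap, x2 = kg of ferromanganese.
min 0.16x1 + 1.1x2 with:
  0.24x1 + 0.18x2 ≤ 0.67   (sulfur)
  9x1 + 820x2 ≥ 1284   (manganese)
  0.26x1 + 2.1x2 ≤ 6.88   (phosphorus)
  x1, x2 ≥ 0.
The cheapest feasible vertex uses only ferromanganese; return scrap is not used. The manganese requirement is met with equality.
Optimal quantities: ferromanganese = 1.566 kg.
Objective = 1.1·1.566 = 1.7226.

£1.72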